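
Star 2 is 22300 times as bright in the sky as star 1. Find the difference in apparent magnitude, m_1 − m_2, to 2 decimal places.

m_1 − m_2 ≈ 10.87

Pogson: Δm = −2.5 log₁₀(ratio) = −2.5 log₁₀(22300) = −2.5 × 4.3483 = -10.871
Star 2 is brighter so has the smaller magnitude: m_1 − m_2 is positive.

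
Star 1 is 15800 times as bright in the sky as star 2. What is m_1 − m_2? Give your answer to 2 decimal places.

m_1 − m_2 ≈ -10.50

Pogson: Δm = −2.5 log₁₀(ratio) = −2.5 log₁₀(15800) = −2.5 × 4.1987 = -10.497
Star 1 is brighter, so it has the smaller magnitude: the difference is negative.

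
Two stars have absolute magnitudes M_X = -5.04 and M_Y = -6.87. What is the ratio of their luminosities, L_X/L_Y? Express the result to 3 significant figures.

L_X/L_Y ≈ 0.185

ΔM = M_X − M_Y = 1.83
L_X/L_Y = 10^(−0.4 ΔM) = 10^-0.732 = 0.1854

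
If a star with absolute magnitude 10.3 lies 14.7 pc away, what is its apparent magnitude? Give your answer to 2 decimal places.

m = M + 5 log₁₀ d − 5 = 10.3 + 5·1.1673 − 5 = 11.137

m ≈ 11.14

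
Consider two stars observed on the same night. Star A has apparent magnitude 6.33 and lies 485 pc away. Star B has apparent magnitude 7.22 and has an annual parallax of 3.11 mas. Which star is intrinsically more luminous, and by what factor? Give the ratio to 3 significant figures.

Star A: M = m − 5 log₁₀ d + 5 = 6.33 − 5·2.6857 + 5 = -2.099
Star B: p = 3.11 mas = 3.11×10^-3″ → d = 1/p = 321.5 pc
Star B: M = m − 5 log₁₀ d + 5 = 7.22 − 5·2.5072 + 5 = -0.316
ΔM = M_A − M_B = -2.099 − (-0.316) = -1.783; smaller M is more luminous → Star A.
L ratio = 10^(0.4 |ΔM|) = 10^0.713 = 5.164

Star A is more luminous, by a factor of 5.16.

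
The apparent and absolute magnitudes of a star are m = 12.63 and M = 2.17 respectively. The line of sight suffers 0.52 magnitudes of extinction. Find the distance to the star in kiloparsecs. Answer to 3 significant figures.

m − M = 5 log₁₀(d/10 pc) + A  ⇒  12.63 − (2.17) − 0.52 = 5 log₁₀(d/10)
9.940 = 5 log₁₀(d/10)
log₁₀ d = (m − M − A)/5 + 1 = 2.9880
d = 10^2.9880 = 972.7 pc
= 0.9727 kpc

d ≈ 0.973 kpc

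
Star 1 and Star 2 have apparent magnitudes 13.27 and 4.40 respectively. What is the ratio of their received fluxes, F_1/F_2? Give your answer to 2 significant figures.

F_1/F_2 ≈ 2.8×10^-4

Magnitude difference = 8.87
Flux ratio = 10^(−0.4 Δm) = 10^(−0.4 × 8.87) = 10^-3.548 = 2.831×10^-4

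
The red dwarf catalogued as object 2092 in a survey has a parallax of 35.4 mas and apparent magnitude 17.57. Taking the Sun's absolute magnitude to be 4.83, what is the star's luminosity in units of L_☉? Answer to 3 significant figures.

L/L_☉ ≈ 6.40×10^-5

d = 1/p = 1000/35.4 mas = 28.25 pc
M = m − 5 log₁₀ d + 5 = 17.57 − 5·1.4510 + 5 = 15.315
M − M_☉ = 15.315 − 4.83 = 10.485
L/L_☉ = 10^(−0.4 × 10.485) = 6.397×10^-5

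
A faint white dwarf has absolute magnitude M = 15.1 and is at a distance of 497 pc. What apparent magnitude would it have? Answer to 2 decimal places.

m = M + 5 log₁₀ d − 5 = 15.1 + 5·2.6964 − 5 = 23.582

m ≈ 23.58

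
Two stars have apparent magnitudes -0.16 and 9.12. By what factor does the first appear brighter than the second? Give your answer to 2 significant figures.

5200

Magnitude difference = -9.28
Flux ratio = 10^(−0.4 Δm) = 10^(−0.4 × -9.28) = 10^3.712 = 5152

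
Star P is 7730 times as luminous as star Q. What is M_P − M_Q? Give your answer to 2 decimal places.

Pogson: ΔM = −2.5 log₁₀(ratio) = −2.5 log₁₀(7730) = −2.5 × 3.8882 = -9.720
Star P is brighter, so it has the smaller magnitude: the difference is negative.

M_P − M_Q ≈ -9.72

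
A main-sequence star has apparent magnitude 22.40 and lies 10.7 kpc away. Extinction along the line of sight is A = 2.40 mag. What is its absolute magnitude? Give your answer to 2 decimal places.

d = 10.7 kpc = 10700 pc
5 log₁₀(d/10 pc) = 5 log₁₀(10700) − 5 = 15.147
M = m − 5 log₁₀(d/10) − A = 22.40 − 15.147 − 2.40 = 4.853

M ≈ 4.85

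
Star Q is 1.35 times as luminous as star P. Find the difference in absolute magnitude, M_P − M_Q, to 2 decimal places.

Pogson: ΔM = −2.5 log₁₀(ratio) = −2.5 log₁₀(1.35) = −2.5 × 0.1303 = -0.326
Star Q is brighter so has the smaller magnitude: M_P − M_Q is positive.

M_P − M_Q ≈ 0.33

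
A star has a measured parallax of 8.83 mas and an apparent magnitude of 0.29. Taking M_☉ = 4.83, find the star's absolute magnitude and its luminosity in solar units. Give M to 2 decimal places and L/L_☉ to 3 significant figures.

M ≈ -4.98; L/L_☉ ≈ 8400

d = 1/p = 1000/8.83 mas = 113.3 pc
M = m − 5 log₁₀ d + 5 = 0.29 − 5·2.0540 + 5 = -4.980
M − M_☉ = -4.980 − 4.83 = -9.810
L/L_☉ = 10^(−0.4 × -9.810) = 8396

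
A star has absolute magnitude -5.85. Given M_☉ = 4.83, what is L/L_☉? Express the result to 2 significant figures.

M − M_☉ = -5.85 − 4.83 = -10.680
L/L_☉ = 10^(−0.4 (M − M_☉)) = 10^4.272 = 18710

L/L_☉ ≈ 19000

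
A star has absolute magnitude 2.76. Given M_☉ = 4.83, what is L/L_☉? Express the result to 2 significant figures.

L/L_☉ ≈ 6.7

M − M_☉ = 2.76 − 4.83 = -2.070
L/L_☉ = 10^(−0.4 (M − M_☉)) = 10^0.828 = 6.730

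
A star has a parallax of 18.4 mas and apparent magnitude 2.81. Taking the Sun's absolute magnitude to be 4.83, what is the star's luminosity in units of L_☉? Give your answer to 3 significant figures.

L/L_☉ ≈ 190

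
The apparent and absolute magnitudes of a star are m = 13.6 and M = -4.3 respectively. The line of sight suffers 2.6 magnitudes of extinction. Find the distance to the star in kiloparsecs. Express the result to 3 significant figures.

m − M = 5 log₁₀(d/10 pc) + A  ⇒  13.6 − (-4.3) − 2.6 = 5 log₁₀(d/10)
15.300 = 5 log₁₀(d/10)
log₁₀ d = (m − M − A)/5 + 1 = 4.0600
d = 10^4.0600 = 11480 pc
= 11.48 kpc

d ≈ 11.5 kpc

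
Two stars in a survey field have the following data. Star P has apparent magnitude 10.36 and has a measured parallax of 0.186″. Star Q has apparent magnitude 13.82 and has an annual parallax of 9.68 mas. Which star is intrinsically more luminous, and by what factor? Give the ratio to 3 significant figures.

Star P: d = 1/p = 1/0.186″ = 5.376 pc
Star P: M = m − 5 log₁₀ d + 5 = 10.36 − 5·0.7305 + 5 = 11.708
Star Q: p = 9.68 mas = 9.68×10^-3″ → d = 1/p = 103.3 pc
Star Q: M = m − 5 log₁₀ d + 5 = 13.82 − 5·2.0141 + 5 = 8.749
ΔM = M_P − M_Q = 11.708 − (8.749) = 2.958; smaller M is more luminous → Star Q.
L ratio = 10^(0.4 |ΔM|) = 10^1.183 = 15.25

Star Q is more luminous, by a factor of 15.3.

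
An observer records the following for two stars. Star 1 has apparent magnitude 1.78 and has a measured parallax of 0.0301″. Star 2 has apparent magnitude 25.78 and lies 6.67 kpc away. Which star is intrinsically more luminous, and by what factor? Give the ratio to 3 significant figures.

Star 1 is more luminous, by a factor of 98800.

Star 1: d = 1/p = 1/0.0301″ = 33.22 pc
Star 1: M = m − 5 log₁₀ d + 5 = 1.78 − 5·1.5214 + 5 = -0.827
Star 2: d = 6.67 kpc = 6670 pc
Star 2: M = m − 5 log₁₀ d + 5 = 25.78 − 5·3.8241 + 5 = 11.659
ΔM = M_1 − M_2 = -0.827 − (11.659) = -12.487; smaller M is more luminous → Star 1.
L ratio = 10^(0.4 |ΔM|) = 10^4.995 = 98770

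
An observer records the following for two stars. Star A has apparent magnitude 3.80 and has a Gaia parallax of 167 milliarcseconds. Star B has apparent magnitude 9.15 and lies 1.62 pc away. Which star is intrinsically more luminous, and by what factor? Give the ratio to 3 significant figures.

Star A: p = 167 mas = 0.167″ → d = 1/p = 5.988 pc
Star A: M = m − 5 log₁₀ d + 5 = 3.80 − 5·0.7773 + 5 = 4.914
Star B: M = m − 5 log₁₀ d + 5 = 9.15 − 5·0.2095 + 5 = 13.102
ΔM = M_A − M_B = 4.914 − (13.102) = -8.189; smaller M is more luminous → Star A.
L ratio = 10^(0.4 |ΔM|) = 10^3.276 = 1886

Star A is more luminous, by a factor of 1890.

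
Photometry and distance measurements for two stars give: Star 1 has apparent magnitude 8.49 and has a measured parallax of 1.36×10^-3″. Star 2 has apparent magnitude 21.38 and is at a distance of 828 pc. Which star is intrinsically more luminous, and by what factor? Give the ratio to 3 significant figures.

Star 1 is more luminous, by a factor of 113000.

Star 1: d = 1/p = 1/1.36×10^-3″ = 735.3 pc
Star 1: M = m − 5 log₁₀ d + 5 = 8.49 − 5·2.8665 + 5 = -0.842
Star 2: M = m − 5 log₁₀ d + 5 = 21.38 − 5·2.9180 + 5 = 11.790
ΔM = M_1 − M_2 = -0.842 − (11.790) = -12.632; smaller M is more luminous → Star 1.
L ratio = 10^(0.4 |ΔM|) = 10^5.053 = 112900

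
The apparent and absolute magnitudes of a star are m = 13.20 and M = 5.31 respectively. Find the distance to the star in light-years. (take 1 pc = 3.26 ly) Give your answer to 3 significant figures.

d ≈ 1230 ly

μ = m − M = 7.890
m − M = 5 log₁₀ d − 5
log₁₀ d = (m − M)/5 + 1 = 2.5780
d = 10^2.5780 = 378.4 pc
= 1234 ly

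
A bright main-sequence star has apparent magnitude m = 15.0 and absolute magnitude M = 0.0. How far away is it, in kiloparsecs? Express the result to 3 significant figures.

Distance modulus: m − M = 15.0 − (0.0) = 15.000
m − M = 5 log₁₀ d − 5
log₁₀ d = (m − M)/5 + 1 = 4.0000
d = 10^4.0000 = 10000 pc
= 10.00 kpc

d ≈ 10.0 kpc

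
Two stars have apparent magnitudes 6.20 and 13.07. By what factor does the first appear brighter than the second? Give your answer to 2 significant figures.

560

Magnitude difference = -6.87
Flux ratio = 10^(−0.4 Δm) = 10^(−0.4 × -6.87) = 10^2.748 = 559.8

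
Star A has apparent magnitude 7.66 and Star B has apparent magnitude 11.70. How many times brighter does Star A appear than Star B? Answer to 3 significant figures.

41.3

Δm = 7.66 − (11.70) = -4.04
Flux ratio = 10^(−0.4 Δm) = 10^(−0.4 × -4.04) = 10^1.616 = 41.30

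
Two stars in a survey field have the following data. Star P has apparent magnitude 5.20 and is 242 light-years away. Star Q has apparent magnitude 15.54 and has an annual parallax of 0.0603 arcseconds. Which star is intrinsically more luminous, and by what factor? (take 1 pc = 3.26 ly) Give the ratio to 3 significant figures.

Star P is more luminous, by a factor of 274000.

Star P: d = 242 ly / 3.26 = 74.23 pc
Star P: M = m − 5 log₁₀ d + 5 = 5.20 − 5·1.8706 + 5 = 0.847
Star Q: d = 1/p = 1/0.0603″ = 16.58 pc
Star Q: M = m − 5 log₁₀ d + 5 = 15.54 − 5·1.2197 + 5 = 14.442
ΔM = M_P − M_Q = 0.847 − (14.442) = -13.595; smaller M is more luminous → Star P.
L ratio = 10^(0.4 |ΔM|) = 10^5.438 = 274100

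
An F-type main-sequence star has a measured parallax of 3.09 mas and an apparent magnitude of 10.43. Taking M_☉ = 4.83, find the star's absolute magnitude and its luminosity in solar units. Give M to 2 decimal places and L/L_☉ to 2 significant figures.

M ≈ 2.88; L/L_☉ ≈ 6.0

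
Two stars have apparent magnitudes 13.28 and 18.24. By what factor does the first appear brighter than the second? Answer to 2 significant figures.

Δm = 13.28 − (18.24) = -4.96
Flux ratio = 10^(−0.4 Δm) = 10^(−0.4 × -4.96) = 10^1.984 = 96.38

96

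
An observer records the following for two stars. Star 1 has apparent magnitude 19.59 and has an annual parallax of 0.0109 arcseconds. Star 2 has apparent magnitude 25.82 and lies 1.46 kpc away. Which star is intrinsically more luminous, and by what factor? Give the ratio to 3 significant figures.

Star 1: d = 1/p = 1/0.0109″ = 91.74 pc
Star 1: M = m − 5 log₁₀ d + 5 = 19.59 − 5·1.9626 + 5 = 14.777
Star 2: d = 1.46 kpc = 1460 pc
Star 2: M = m − 5 log₁₀ d + 5 = 25.82 − 5·3.1644 + 5 = 14.998
ΔM = M_1 − M_2 = 14.777 − (14.998) = -0.221; smaller M is more luminous → Star 1.
L ratio = 10^(0.4 |ΔM|) = 10^0.088 = 1.226

Star 1 is more luminous, by a factor of 1.23.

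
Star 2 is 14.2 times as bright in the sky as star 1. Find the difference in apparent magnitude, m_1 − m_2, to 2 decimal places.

Pogson: Δm = −2.5 log₁₀(ratio) = −2.5 log₁₀(14.2) = −2.5 × 1.1523 = -2.881
Star 2 is brighter so has the smaller magnitude: m_1 − m_2 is positive.

m_1 − m_2 ≈ 2.88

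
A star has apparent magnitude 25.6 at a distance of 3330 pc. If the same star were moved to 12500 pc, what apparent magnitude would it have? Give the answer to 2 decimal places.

m ≈ 28.47

Flux ∝ 1/d², so Δm = 5 log₁₀(d₂/d₁) = 5 log₁₀(12500/3330) = 2.872
m₂ = m₁ + Δm = 25.6 + (2.872) = 28.472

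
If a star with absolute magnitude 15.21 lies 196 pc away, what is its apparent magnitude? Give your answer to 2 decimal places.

m = M + 5 log₁₀ d − 5 = 15.21 + 5·2.2923 − 5 = 21.671

m ≈ 21.67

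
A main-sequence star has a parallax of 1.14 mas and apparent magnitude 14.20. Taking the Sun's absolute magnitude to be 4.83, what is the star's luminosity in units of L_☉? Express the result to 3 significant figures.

d = 1/p = 1000/1.14 mas = 877.2 pc
M = m − 5 log₁₀ d + 5 = 14.20 − 5·2.9431 + 5 = 4.485
M − M_☉ = 4.485 − 4.83 = -0.345
L/L_☉ = 10^(−0.4 × -0.345) = 1.375

L/L_☉ ≈ 1.37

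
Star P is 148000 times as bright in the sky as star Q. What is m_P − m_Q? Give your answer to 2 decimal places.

m_P − m_Q ≈ -12.93

Pogson: Δm = −2.5 log₁₀(ratio) = −2.5 log₁₀(148000) = −2.5 × 5.1703 = -12.926
Star P is brighter, so it has the smaller magnitude: the difference is negative.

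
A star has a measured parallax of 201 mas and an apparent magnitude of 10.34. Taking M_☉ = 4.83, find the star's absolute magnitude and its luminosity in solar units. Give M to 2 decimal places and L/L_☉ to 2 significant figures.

d = 1/p = 1000/201 mas = 4.975 pc
M = m − 5 log₁₀ d + 5 = 10.34 − 5·0.6968 + 5 = 11.856
M − M_☉ = 11.856 − 4.83 = 7.026
L/L_☉ = 10^(−0.4 × 7.026) = 1.547×10^-3

M ≈ 11.86; L/L_☉ ≈ 1.5×10^-3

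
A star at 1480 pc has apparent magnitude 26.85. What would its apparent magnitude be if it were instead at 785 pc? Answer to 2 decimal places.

Flux ∝ 1/d², so Δm = 5 log₁₀(d₂/d₁) = 5 log₁₀(785/1480) = -1.377
m₂ = m₁ + Δm = 26.85 + (-1.377) = 25.473

m ≈ 25.47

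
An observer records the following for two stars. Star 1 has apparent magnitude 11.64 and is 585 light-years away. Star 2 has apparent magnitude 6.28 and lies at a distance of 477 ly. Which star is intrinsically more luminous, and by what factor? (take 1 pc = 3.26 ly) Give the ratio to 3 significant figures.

Star 1: d = 585 ly / 3.26 = 179.4 pc
Star 1: M = m − 5 log₁₀ d + 5 = 11.64 − 5·2.2539 + 5 = 5.370
Star 2: d = 477 ly / 3.26 = 146.3 pc
Star 2: M = m − 5 log₁₀ d + 5 = 6.28 − 5·2.1653 + 5 = 0.453
ΔM = M_1 − M_2 = 5.370 − (0.453) = 4.917; smaller M is more luminous → Star 2.
L ratio = 10^(0.4 |ΔM|) = 10^1.967 = 92.62

Star 2 is more luminous, by a factor of 92.6.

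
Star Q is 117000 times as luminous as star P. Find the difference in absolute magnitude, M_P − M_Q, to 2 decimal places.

Pogson: ΔM = −2.5 log₁₀(ratio) = −2.5 log₁₀(117000) = −2.5 × 5.0682 = -12.670
Star Q is brighter so has the smaller magnitude: M_P − M_Q is positive.

M_P − M_Q ≈ 12.67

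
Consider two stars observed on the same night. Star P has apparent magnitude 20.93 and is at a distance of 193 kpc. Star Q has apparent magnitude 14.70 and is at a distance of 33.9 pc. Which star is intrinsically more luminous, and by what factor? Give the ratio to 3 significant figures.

Star P is more luminous, by a factor of 104000.

Star P: d = 193 kpc = 193000 pc
Star P: M = m − 5 log₁₀ d + 5 = 20.93 − 5·5.2856 + 5 = -0.498
Star Q: M = m − 5 log₁₀ d + 5 = 14.70 − 5·1.5302 + 5 = 12.049
ΔM = M_P − M_Q = -0.498 − (12.049) = -12.547; smaller M is more luminous → Star P.
L ratio = 10^(0.4 |ΔM|) = 10^5.019 = 104400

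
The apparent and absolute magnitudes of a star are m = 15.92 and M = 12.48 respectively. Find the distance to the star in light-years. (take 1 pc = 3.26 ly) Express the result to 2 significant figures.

d ≈ 160 ly

μ = m − M = 3.440
m − M = 5 log₁₀ d − 5
log₁₀ d = (m − M)/5 + 1 = 1.6880
d = 10^1.6880 = 48.75 pc
= 158.9 ly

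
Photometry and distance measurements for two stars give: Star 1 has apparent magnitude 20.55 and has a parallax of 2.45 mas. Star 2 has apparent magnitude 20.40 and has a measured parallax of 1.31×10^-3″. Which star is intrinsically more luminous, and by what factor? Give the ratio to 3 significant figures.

Star 1: p = 2.45 mas = 2.45×10^-3″ → d = 1/p = 408.2 pc
Star 1: M = m − 5 log₁₀ d + 5 = 20.55 − 5·2.6108 + 5 = 12.496
Star 2: d = 1/p = 1/1.31×10^-3″ = 763.4 pc
Star 2: M = m − 5 log₁₀ d + 5 = 20.40 − 5·2.8827 + 5 = 10.986
ΔM = M_1 − M_2 = 12.496 − (10.986) = 1.509; smaller M is more luminous → Star 2.
L ratio = 10^(0.4 |ΔM|) = 10^0.604 = 4.016

Star 2 is more luminous, by a factor of 4.02.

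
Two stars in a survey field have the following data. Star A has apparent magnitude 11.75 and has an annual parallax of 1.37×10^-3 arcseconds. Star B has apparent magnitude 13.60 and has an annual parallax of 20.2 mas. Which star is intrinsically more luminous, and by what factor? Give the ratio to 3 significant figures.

Star A is more luminous, by a factor of 1190.

Star A: d = 1/p = 1/1.37×10^-3″ = 729.9 pc
Star A: M = m − 5 log₁₀ d + 5 = 11.75 − 5·2.8633 + 5 = 2.434
Star B: p = 20.2 mas = 0.0202″ → d = 1/p = 49.50 pc
Star B: M = m − 5 log₁₀ d + 5 = 13.60 − 5·1.6946 + 5 = 10.127
ΔM = M_A − M_B = 2.434 − (10.127) = -7.693; smaller M is more luminous → Star A.
L ratio = 10^(0.4 |ΔM|) = 10^3.077 = 1195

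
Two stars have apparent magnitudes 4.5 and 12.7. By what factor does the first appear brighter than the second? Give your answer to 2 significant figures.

1900

Magnitude difference = -8.2
Flux ratio = 10^(−0.4 Δm) = 10^(−0.4 × -8.2) = 10^3.280 = 1905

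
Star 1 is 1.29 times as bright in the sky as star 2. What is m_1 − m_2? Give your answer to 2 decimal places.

Pogson: Δm = −2.5 log₁₀(ratio) = −2.5 log₁₀(1.29) = −2.5 × 0.1106 = -0.276
Star 1 is brighter, so it has the smaller magnitude: the difference is negative.

m_1 − m_2 ≈ -0.28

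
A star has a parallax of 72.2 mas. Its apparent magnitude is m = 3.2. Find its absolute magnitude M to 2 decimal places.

M ≈ 2.49

p = 72.2 mas = 0.0722″ → d = 1/p = 13.85 pc
5 log₁₀(d/10 pc) = 5 log₁₀(13.85) − 5 = 0.707
M = m − 5 log₁₀(d/10) = 3.2 − 0.707 = 2.493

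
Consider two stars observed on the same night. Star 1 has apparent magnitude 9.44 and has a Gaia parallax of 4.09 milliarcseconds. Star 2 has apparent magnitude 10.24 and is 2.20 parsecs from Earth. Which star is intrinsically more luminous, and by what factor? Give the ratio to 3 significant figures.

Star 1 is more luminous, by a factor of 25800.

Star 1: p = 4.09 mas = 4.09×10^-3″ → d = 1/p = 244.5 pc
Star 1: M = m − 5 log₁₀ d + 5 = 9.44 − 5·2.3883 + 5 = 2.499
Star 2: M = m − 5 log₁₀ d + 5 = 10.24 − 5·0.3424 + 5 = 13.528
ΔM = M_1 − M_2 = 2.499 − (13.528) = -11.029; smaller M is more luminous → Star 1.
L ratio = 10^(0.4 |ΔM|) = 10^4.412 = 25810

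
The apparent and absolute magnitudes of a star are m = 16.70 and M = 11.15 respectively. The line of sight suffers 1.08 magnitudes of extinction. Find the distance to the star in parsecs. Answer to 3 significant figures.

d ≈ 78.3 pc

m − M = 5 log₁₀(d/10 pc) + A  ⇒  16.70 − (11.15) − 1.08 = 5 log₁₀(d/10)
4.470 = 5 log₁₀(d/10)
log₁₀ d = (m − M − A)/5 + 1 = 1.8940
d = 10^1.8940 = 78.34 pc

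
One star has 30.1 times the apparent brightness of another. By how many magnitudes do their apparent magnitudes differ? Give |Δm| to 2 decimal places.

Pogson: Δm = −2.5 log₁₀(ratio) = −2.5 log₁₀(30.1) = −2.5 × 1.4786 = -3.696

|Δm| ≈ 3.70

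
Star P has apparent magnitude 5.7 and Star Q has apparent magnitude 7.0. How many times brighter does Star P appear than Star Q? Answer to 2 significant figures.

3.3

Magnitude difference = -1.3
Flux ratio = 10^(−0.4 Δm) = 10^(−0.4 × -1.3) = 10^0.520 = 3.311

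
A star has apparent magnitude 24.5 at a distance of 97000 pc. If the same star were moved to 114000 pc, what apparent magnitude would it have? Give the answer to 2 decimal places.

Flux ∝ 1/d², so Δm = 5 log₁₀(d₂/d₁) = 5 log₁₀(114000/97000) = 0.351
m₂ = m₁ + Δm = 24.5 + (0.351) = 24.851

m ≈ 24.85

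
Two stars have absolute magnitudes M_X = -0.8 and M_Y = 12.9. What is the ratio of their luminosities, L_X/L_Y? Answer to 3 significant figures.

ΔM = M_X − M_Y = -13.7
L_X/L_Y = 10^(−0.4 ΔM) = 10^5.480 = 302000

L_X/L_Y ≈ 302000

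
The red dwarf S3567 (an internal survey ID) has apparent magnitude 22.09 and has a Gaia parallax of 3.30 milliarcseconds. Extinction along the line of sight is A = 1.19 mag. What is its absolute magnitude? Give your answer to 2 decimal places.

M ≈ 13.49

p = 3.30 mas = 3.30×10^-3″ → d = 1/p = 303.0 pc
5 log₁₀(d/10 pc) = 5 log₁₀(303.0) − 5 = 7.407
M = m − 5 log₁₀(d/10) − A = 22.09 − 7.407 − 1.19 = 13.493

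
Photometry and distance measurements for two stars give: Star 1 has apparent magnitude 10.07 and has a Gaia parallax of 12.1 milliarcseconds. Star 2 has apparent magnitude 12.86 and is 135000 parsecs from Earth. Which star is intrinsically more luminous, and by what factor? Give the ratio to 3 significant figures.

Star 2 is more luminous, by a factor of 204000.

Star 1: p = 12.1 mas = 0.0121″ → d = 1/p = 82.64 pc
Star 1: M = m − 5 log₁₀ d + 5 = 10.07 − 5·1.9172 + 5 = 5.484
Star 2: M = m − 5 log₁₀ d + 5 = 12.86 − 5·5.1303 + 5 = -7.792
ΔM = M_1 − M_2 = 5.484 − (-7.792) = 13.276; smaller M is more luminous → Star 2.
L ratio = 10^(0.4 |ΔM|) = 10^5.310 = 204300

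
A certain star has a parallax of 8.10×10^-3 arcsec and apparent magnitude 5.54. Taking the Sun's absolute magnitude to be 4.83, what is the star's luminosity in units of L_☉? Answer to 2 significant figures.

d = 1/p = 1/8.10×10^-3″ = 123.5 pc
M = m − 5 log₁₀ d + 5 = 5.54 − 5·2.0915 + 5 = 0.082
M − M_☉ = 0.082 − 4.83 = -4.748
L/L_☉ = 10^(−0.4 × -4.748) = 79.26

L/L_☉ ≈ 79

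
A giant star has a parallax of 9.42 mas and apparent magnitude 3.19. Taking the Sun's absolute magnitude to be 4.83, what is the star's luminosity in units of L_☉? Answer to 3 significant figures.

d = 1/p = 1000/9.42 mas = 106.2 pc
M = m − 5 log₁₀ d + 5 = 3.19 − 5·2.0259 + 5 = -1.940
M − M_☉ = -1.940 − 4.83 = -6.770
L/L_☉ = 10^(−0.4 × -6.770) = 510.4

L/L_☉ ≈ 510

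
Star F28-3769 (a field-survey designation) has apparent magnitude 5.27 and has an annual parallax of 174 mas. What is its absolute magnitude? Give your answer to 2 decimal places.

p = 174 mas = 0.174″ → d = 1/p = 5.747 pc
5 log₁₀(d/10 pc) = 5 log₁₀(5.747) − 5 = -1.203
M = m − 5 log₁₀(d/10) = 5.27 + 1.203 = 6.473

M ≈ 6.47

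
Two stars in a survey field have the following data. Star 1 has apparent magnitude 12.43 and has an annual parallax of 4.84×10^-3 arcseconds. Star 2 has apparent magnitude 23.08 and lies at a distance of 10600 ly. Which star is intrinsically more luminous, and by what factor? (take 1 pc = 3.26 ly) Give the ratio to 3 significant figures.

Star 1 is more luminous, by a factor of 73.5.

Star 1: d = 1/p = 1/4.84×10^-3″ = 206.6 pc
Star 1: M = m − 5 log₁₀ d + 5 = 12.43 − 5·2.3152 + 5 = 5.854
Star 2: d = 10600 ly / 3.26 = 3252 pc
Star 2: M = m − 5 log₁₀ d + 5 = 23.08 − 5·3.5121 + 5 = 10.520
ΔM = M_1 − M_2 = 5.854 − (10.520) = -4.665; smaller M is more luminous → Star 1.
L ratio = 10^(0.4 |ΔM|) = 10^1.866 = 73.47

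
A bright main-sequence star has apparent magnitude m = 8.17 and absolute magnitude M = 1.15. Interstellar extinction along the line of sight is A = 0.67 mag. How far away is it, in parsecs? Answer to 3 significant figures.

d ≈ 186 pc

m − M = 5 log₁₀(d/10 pc) + A  ⇒  8.17 − (1.15) − 0.67 = 5 log₁₀(d/10)
6.350 = 5 log₁₀(d/10)
log₁₀ d = (m − M − A)/5 + 1 = 2.2700
d = 10^2.2700 = 186.2 pc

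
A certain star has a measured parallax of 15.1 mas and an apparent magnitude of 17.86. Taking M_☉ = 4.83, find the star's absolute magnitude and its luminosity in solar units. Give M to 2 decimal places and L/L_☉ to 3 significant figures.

d = 1/p = 1000/15.1 mas = 66.23 pc
M = m − 5 log₁₀ d + 5 = 17.86 − 5·1.8210 + 5 = 13.755
M − M_☉ = 13.755 − 4.83 = 8.925
L/L_☉ = 10^(−0.4 × 8.925) = 2.692×10^-4

M ≈ 13.75; L/L_☉ ≈ 2.69×10^-4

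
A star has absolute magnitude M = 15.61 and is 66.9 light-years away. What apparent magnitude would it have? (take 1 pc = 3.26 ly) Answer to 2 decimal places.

m ≈ 17.17

d = 66.9 ly / 3.26 = 20.52 pc
m = M + 5 log₁₀ d − 5 = 15.61 + 5·1.3122 − 5 = 17.171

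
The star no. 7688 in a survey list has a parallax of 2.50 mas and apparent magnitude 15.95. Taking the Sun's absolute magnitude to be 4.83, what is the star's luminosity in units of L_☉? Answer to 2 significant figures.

L/L_☉ ≈ 0.057

d = 1/p = 1000/2.50 mas = 400.0 pc
M = m − 5 log₁₀ d + 5 = 15.95 − 5·2.6021 + 5 = 7.940
M − M_☉ = 7.940 − 4.83 = 3.110
L/L_☉ = 10^(−0.4 × 3.110) = 0.05703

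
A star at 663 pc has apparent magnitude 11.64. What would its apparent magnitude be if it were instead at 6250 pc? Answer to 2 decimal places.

m ≈ 16.51

Flux ∝ 1/d², so Δm = 5 log₁₀(d₂/d₁) = 5 log₁₀(6250/663) = 4.872
m₂ = m₁ + Δm = 11.64 + (4.872) = 16.512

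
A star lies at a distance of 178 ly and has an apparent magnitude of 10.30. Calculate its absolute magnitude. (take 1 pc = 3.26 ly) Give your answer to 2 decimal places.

d = 178 ly / 3.26 = 54.60 pc
5 log₁₀(d/10 pc) = 5 log₁₀(54.60) − 5 = 3.686
M = m − 5 log₁₀(d/10) = 10.30 − 3.686 = 6.614

M ≈ 6.61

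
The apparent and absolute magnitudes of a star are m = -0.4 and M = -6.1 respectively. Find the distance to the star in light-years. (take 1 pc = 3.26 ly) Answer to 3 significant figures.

μ = m − M = 5.700
m − M = 5 log₁₀ d − 5
log₁₀ d = (m − M)/5 + 1 = 2.1400
d = 10^2.1400 = 138.0 pc
= 450.0 ly

d ≈ 450 ly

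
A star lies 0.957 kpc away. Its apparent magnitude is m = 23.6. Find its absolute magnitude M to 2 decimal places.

M ≈ 13.70

d = 0.957 kpc = 957.0 pc
5 log₁₀(d/10 pc) = 5 log₁₀(957.0) − 5 = 9.905
M = m − 5 log₁₀(d/10) = 23.6 − 9.905 = 13.695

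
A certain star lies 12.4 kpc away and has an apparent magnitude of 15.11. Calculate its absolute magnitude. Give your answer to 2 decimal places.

M ≈ -0.36

d = 12.4 kpc = 12400 pc
5 log₁₀(d/10 pc) = 5 log₁₀(12400) − 5 = 15.467
M = m − 5 log₁₀(d/10) = 15.11 − 15.467 = -0.357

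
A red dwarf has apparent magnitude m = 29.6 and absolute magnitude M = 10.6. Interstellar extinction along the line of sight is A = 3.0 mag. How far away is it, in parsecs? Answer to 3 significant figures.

m − M = 5 log₁₀(d/10 pc) + A  ⇒  29.6 − (10.6) − 3.0 = 5 log₁₀(d/10)
16.000 = 5 log₁₀(d/10)
log₁₀ d = (m − M − A)/5 + 1 = 4.2000
d = 10^4.2000 = 15850 pc

d ≈ 15800 pc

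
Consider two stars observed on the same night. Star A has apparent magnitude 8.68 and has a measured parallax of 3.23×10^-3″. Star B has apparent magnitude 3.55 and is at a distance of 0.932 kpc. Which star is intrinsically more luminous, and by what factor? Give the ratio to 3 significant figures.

Star A: d = 1/p = 1/3.23×10^-3″ = 309.6 pc
Star A: M = m − 5 log₁₀ d + 5 = 8.68 − 5·2.4908 + 5 = 1.226
Star B: d = 0.932 kpc = 932.0 pc
Star B: M = m − 5 log₁₀ d + 5 = 3.55 − 5·2.9694 + 5 = -6.297
ΔM = M_A − M_B = 1.226 − (-6.297) = 7.523; smaller M is more luminous → Star B.
L ratio = 10^(0.4 |ΔM|) = 10^3.009 = 1021

Star B is more luminous, by a factor of 1020.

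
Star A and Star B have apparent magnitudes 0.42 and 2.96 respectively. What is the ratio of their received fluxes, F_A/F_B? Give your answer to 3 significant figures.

Δm = 0.42 − (2.96) = -2.54
Flux ratio = 10^(−0.4 Δm) = 10^(−0.4 × -2.54) = 10^1.016 = 10.38

F_A/F_B ≈ 10.4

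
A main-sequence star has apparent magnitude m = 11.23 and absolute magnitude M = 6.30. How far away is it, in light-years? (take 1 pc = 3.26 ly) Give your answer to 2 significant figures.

μ = m − M = 4.930
m − M = 5 log₁₀ d − 5
log₁₀ d = (m − M)/5 + 1 = 1.9860
d = 10^1.9860 = 96.83 pc
= 315.7 ly

d ≈ 320 ly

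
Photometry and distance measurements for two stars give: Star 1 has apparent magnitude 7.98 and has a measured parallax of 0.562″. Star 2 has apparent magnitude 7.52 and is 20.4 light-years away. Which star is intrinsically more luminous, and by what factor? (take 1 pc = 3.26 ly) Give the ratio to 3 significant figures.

Star 1: d = 1/p = 1/0.562″ = 1.779 pc
Star 1: M = m − 5 log₁₀ d + 5 = 7.98 − 5·0.2503 + 5 = 11.729
Star 2: d = 20.4 ly / 3.26 = 6.258 pc
Star 2: M = m − 5 log₁₀ d + 5 = 7.52 − 5·0.7964 + 5 = 8.538
ΔM = M_1 − M_2 = 11.729 − (8.538) = 3.191; smaller M is more luminous → Star 2.
L ratio = 10^(0.4 |ΔM|) = 10^1.276 = 18.89

Star 2 is more luminous, by a factor of 18.9.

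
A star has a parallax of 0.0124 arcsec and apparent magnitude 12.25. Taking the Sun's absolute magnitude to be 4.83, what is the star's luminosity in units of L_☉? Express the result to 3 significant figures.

L/L_☉ ≈ 0.0700

d = 1/p = 1/0.0124″ = 80.65 pc
M = m − 5 log₁₀ d + 5 = 12.25 − 5·1.9066 + 5 = 7.717
M − M_☉ = 7.717 − 4.83 = 2.887
L/L_☉ = 10^(−0.4 × 2.887) = 0.07001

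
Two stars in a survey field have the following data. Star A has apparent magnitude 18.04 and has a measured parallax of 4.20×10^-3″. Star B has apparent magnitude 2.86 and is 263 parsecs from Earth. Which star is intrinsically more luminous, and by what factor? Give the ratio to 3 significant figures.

Star B is more luminous, by a factor of 1.44×10^6.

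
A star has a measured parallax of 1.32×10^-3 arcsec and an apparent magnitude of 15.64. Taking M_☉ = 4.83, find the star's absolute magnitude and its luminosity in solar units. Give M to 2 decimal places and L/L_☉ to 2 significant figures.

M ≈ 6.24; L/L_☉ ≈ 0.27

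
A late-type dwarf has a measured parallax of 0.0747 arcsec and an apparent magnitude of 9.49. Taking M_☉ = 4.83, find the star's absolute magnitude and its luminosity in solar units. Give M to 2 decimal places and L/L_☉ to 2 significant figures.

d = 1/p = 1/0.0747″ = 13.39 pc
M = m − 5 log₁₀ d + 5 = 9.49 − 5·1.1267 + 5 = 8.857
M − M_☉ = 8.857 − 4.83 = 4.027
L/L_☉ = 10^(−0.4 × 4.027) = 0.02451

M ≈ 8.86; L/L_☉ ≈ 0.025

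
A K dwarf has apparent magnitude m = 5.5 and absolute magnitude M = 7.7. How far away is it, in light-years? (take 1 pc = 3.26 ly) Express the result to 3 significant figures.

d ≈ 11.8 ly

μ = m − M = -2.200
m − M = 5 log₁₀ d − 5
log₁₀ d = (m − M)/5 + 1 = 0.5600
d = 10^0.5600 = 3.631 pc
= 11.84 ly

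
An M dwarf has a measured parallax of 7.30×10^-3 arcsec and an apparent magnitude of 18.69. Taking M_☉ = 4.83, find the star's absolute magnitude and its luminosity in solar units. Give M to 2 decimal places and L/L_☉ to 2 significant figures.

M ≈ 13.01; L/L_☉ ≈ 5.4×10^-4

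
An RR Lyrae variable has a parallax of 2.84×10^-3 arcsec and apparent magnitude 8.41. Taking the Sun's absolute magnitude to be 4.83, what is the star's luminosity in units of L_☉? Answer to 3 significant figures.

L/L_☉ ≈ 45.9

d = 1/p = 1/2.84×10^-3″ = 352.1 pc
M = m − 5 log₁₀ d + 5 = 8.41 − 5·2.5467 + 5 = 0.677
M − M_☉ = 0.677 − 4.83 = -4.153
L/L_☉ = 10^(−0.4 × -4.153) = 45.85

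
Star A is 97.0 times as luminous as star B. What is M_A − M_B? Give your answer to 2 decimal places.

Pogson: ΔM = −2.5 log₁₀(ratio) = −2.5 log₁₀(97.0) = −2.5 × 1.9868 = -4.967
Star A is brighter, so it has the smaller magnitude: the difference is negative.

M_A − M_B ≈ -4.97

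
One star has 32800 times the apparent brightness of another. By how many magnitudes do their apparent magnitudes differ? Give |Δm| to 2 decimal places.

Pogson: Δm = −2.5 log₁₀(ratio) = −2.5 log₁₀(32800) = −2.5 × 4.5159 = -11.290

|Δm| ≈ 11.29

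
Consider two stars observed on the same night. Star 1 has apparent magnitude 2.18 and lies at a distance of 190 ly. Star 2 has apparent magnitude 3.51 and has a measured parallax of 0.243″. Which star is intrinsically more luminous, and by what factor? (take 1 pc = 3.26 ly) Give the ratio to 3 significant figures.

Star 1 is more luminous, by a factor of 683.

Star 1: d = 190 ly / 3.26 = 58.28 pc
Star 1: M = m − 5 log₁₀ d + 5 = 2.18 − 5·1.7655 + 5 = -1.648
Star 2: d = 1/p = 1/0.243″ = 4.115 pc
Star 2: M = m − 5 log₁₀ d + 5 = 3.51 − 5·0.6144 + 5 = 5.438
ΔM = M_1 − M_2 = -1.648 − (5.438) = -7.086; smaller M is more luminous → Star 1.
L ratio = 10^(0.4 |ΔM|) = 10^2.834 = 682.8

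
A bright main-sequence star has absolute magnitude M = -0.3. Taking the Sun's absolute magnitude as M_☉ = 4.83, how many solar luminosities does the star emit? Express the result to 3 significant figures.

L/L_☉ ≈ 113

M − M_☉ = -0.3 − 4.83 = -5.130
L/L_☉ = 10^(−0.4 (M − M_☉)) = 10^2.052 = 112.7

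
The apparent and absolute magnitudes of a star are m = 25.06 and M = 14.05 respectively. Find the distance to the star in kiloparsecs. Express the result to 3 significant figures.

Distance modulus: m − M = 25.06 − (14.05) = 11.010
m − M = 5 log₁₀ d − 5
log₁₀ d = (m − M)/5 + 1 = 3.2020
d = 10^3.2020 = 1592 pc
= 1.592 kpc

d ≈ 1.59 kpc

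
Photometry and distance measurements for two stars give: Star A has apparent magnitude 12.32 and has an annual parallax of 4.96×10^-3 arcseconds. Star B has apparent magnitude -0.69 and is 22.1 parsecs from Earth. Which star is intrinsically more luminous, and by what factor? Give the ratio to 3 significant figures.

Star A: d = 1/p = 1/4.96×10^-3″ = 201.6 pc
Star A: M = m − 5 log₁₀ d + 5 = 12.32 − 5·2.3045 + 5 = 5.797
Star B: M = m − 5 log₁₀ d + 5 = -0.69 − 5·1.3444 + 5 = -2.412
ΔM = M_A − M_B = 5.797 − (-2.412) = 8.209; smaller M is more luminous → Star B.
L ratio = 10^(0.4 |ΔM|) = 10^3.284 = 1922

Star B is more luminous, by a factor of 1920.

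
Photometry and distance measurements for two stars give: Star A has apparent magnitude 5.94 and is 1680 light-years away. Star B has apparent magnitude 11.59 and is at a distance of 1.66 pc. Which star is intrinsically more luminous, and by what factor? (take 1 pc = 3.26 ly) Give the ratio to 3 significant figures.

Star A: d = 1680 ly / 3.26 = 515.3 pc
Star A: M = m − 5 log₁₀ d + 5 = 5.94 − 5·2.7121 + 5 = -2.620
Star B: M = m − 5 log₁₀ d + 5 = 11.59 − 5·0.2201 + 5 = 15.489
ΔM = M_A − M_B = -2.620 − (15.489) = -18.110; smaller M is more luminous → Star A.
L ratio = 10^(0.4 |ΔM|) = 10^7.244 = 1.754×10^7

Star A is more luminous, by a factor of 1.75×10^7.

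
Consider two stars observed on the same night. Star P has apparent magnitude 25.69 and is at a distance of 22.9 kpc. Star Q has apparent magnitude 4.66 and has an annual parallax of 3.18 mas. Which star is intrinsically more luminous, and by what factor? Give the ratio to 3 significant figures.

Star Q is more luminous, by a factor of 48700.

Star P: d = 22.9 kpc = 22900 pc
Star P: M = m − 5 log₁₀ d + 5 = 25.69 − 5·4.3598 + 5 = 8.891
Star Q: p = 3.18 mas = 3.18×10^-3″ → d = 1/p = 314.5 pc
Star Q: M = m − 5 log₁₀ d + 5 = 4.66 − 5·2.4976 + 5 = -2.828
ΔM = M_P − M_Q = 8.891 − (-2.828) = 11.719; smaller M is more luminous → Star Q.
L ratio = 10^(0.4 |ΔM|) = 10^4.687 = 48690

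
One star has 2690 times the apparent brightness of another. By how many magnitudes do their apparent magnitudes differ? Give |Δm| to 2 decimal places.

|Δm| ≈ 8.57

Pogson: Δm = −2.5 log₁₀(ratio) = −2.5 log₁₀(2690) = −2.5 × 3.4298 = -8.574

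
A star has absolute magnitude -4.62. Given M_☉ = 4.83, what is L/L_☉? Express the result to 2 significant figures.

M − M_☉ = -4.62 − 4.83 = -9.450
L/L_☉ = 10^(−0.4 (M − M_☉)) = 10^3.780 = 6026

L/L_☉ ≈ 6000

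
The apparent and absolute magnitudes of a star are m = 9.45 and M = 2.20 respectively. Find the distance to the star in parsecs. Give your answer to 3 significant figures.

d ≈ 282 pc

μ = m − M = 7.250
m − M = 5 log₁₀ d − 5
log₁₀ d = (m − M)/5 + 1 = 2.4500
d = 10^2.4500 = 281.8 pc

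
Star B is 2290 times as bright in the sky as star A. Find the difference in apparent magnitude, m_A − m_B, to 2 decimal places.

m_A − m_B ≈ 8.40

Pogson: Δm = −2.5 log₁₀(ratio) = −2.5 log₁₀(2290) = −2.5 × 3.3598 = -8.400
Star B is brighter so has the smaller magnitude: m_A − m_B is positive.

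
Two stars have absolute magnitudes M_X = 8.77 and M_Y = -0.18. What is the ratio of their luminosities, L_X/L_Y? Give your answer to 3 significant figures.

L_X/L_Y ≈ 2.63×10^-4

ΔM = M_X − M_Y = 8.95
L_X/L_Y = 10^(−0.4 ΔM) = 10^-3.580 = 2.630×10^-4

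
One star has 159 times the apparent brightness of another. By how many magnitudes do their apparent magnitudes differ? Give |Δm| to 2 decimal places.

|Δm| ≈ 5.50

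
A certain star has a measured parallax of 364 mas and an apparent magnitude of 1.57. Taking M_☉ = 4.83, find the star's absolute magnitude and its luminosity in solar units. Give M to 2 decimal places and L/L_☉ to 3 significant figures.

M ≈ 4.38; L/L_☉ ≈ 1.52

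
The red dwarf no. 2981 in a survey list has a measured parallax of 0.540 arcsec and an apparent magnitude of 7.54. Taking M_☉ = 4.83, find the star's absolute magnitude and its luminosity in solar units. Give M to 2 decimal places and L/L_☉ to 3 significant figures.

M ≈ 11.20; L/L_☉ ≈ 2.83×10^-3

d = 1/p = 1/0.540″ = 1.852 pc
M = m − 5 log₁₀ d + 5 = 7.54 − 5·0.2676 + 5 = 11.202
M − M_☉ = 11.202 − 4.83 = 6.372
L/L_☉ = 10^(−0.4 × 6.372) = 2.826×10^-3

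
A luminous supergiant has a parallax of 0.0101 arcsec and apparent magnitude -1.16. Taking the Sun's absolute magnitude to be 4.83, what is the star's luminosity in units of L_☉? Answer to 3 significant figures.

L/L_☉ ≈ 24400

d = 1/p = 1/0.0101″ = 99.01 pc
M = m − 5 log₁₀ d + 5 = -1.16 − 5·1.9957 + 5 = -6.138
M − M_☉ = -6.138 − 4.83 = -10.968
L/L_☉ = 10^(−0.4 × -10.968) = 24400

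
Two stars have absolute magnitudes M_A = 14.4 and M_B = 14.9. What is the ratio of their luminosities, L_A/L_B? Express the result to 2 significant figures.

ΔM = M_A − M_B = -0.5
L_A/L_B = 10^(−0.4 ΔM) = 10^0.200 = 1.585

L_A/L_B ≈ 1.6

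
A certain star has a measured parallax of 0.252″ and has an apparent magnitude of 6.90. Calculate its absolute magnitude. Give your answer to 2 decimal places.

d = 1/p = 1/0.252″ = 3.968 pc
5 log₁₀(d/10 pc) = 5 log₁₀(3.968) − 5 = -2.007
M = m − 5 log₁₀(d/10) = 6.90 + 2.007 = 8.907

M ≈ 8.91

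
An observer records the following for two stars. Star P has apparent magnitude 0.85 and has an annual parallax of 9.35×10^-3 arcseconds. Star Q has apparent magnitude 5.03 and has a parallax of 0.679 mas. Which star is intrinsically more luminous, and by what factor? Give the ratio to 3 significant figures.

Star P: d = 1/p = 1/9.35×10^-3″ = 107.0 pc
Star P: M = m − 5 log₁₀ d + 5 = 0.85 − 5·2.0292 + 5 = -4.296
Star Q: p = 0.679 mas = 6.79×10^-4″ → d = 1/p = 1473 pc
Star Q: M = m − 5 log₁₀ d + 5 = 5.03 − 5·3.1681 + 5 = -5.811
ΔM = M_P − M_Q = -4.296 − (-5.811) = 1.515; smaller M is more luminous → Star Q.
L ratio = 10^(0.4 |ΔM|) = 10^0.606 = 4.035

Star Q is more luminous, by a factor of 4.04.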